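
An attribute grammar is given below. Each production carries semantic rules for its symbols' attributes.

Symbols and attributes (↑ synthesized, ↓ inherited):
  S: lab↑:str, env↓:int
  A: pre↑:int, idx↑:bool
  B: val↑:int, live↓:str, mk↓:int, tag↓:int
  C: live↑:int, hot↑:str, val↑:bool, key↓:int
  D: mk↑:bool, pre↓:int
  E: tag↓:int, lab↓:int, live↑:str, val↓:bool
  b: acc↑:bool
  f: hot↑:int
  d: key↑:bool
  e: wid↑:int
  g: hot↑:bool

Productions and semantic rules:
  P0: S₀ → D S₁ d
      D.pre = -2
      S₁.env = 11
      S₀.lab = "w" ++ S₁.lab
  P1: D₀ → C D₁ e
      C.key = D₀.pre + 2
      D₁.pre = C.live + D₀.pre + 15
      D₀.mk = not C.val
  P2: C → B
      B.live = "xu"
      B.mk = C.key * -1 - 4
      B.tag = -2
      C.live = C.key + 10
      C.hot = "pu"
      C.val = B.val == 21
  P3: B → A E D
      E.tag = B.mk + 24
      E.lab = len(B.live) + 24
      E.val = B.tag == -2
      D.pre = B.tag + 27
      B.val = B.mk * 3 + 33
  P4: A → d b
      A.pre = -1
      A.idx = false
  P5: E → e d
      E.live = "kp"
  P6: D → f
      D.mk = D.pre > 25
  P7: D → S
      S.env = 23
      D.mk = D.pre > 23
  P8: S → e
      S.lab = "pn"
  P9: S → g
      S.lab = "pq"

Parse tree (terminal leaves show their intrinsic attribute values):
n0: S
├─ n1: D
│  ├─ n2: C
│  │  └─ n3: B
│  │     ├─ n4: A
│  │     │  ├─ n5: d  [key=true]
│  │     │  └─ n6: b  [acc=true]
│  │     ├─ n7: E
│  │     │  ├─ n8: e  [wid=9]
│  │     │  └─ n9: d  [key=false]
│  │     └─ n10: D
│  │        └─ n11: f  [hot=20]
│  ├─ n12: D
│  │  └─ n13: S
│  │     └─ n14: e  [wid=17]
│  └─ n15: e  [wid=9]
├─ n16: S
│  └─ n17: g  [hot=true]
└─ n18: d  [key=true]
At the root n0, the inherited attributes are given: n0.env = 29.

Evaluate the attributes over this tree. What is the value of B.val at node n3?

21

1. n0.env = 29  [given at root]
2. n1.pre = -2  [-2]
3. n2.key = 0  [D₀.pre + 2]
4. n3.live = "xu"  ["xu"]
5. n3.mk = -4  [C.key * -1 - 4]
6. n3.tag = -2  [-2]
7. n5.key = true  [terminal]
8. n6.acc = true  [terminal]
9. n4.pre = -1  [-1]
10. n4.idx = false  [false]
11. n7.tag = 20  [B.mk + 24]
12. n7.lab = 26  [len(B.live) + 24]
13. n7.val = true  [B.tag == -2]
14. n8.wid = 9  [terminal]
15. n9.key = false  [terminal]
16. n7.live = "kp"  ["kp"]
17. n10.pre = 25  [B.tag + 27]
18. n11.hot = 20  [terminal]
19. n10.mk = false  [D.pre > 25]
20. n3.val = 21  [B.mk * 3 + 33]
21. n2.live = 10  [C.key + 10]
22. n2.hot = "pu"  ["pu"]
23. n2.val = true  [B.val == 21]
24. n12.pre = 23  [C.live + D₀.pre + 15]
25. n13.env = 23  [23]
26. n14.wid = 17  [terminal]
27. n13.lab = "pn"  ["pn"]
28. n12.mk = false  [D.pre > 23]
29. n15.wid = 9  [terminal]
30. n1.mk = false  [not C.val]
31. n16.env = 11  [11]
32. n17.hot = true  [terminal]
33. n16.lab = "pq"  ["pq"]
34. n18.key = true  [terminal]
35. n0.lab = "wpq"  ["w" ++ S₁.lab]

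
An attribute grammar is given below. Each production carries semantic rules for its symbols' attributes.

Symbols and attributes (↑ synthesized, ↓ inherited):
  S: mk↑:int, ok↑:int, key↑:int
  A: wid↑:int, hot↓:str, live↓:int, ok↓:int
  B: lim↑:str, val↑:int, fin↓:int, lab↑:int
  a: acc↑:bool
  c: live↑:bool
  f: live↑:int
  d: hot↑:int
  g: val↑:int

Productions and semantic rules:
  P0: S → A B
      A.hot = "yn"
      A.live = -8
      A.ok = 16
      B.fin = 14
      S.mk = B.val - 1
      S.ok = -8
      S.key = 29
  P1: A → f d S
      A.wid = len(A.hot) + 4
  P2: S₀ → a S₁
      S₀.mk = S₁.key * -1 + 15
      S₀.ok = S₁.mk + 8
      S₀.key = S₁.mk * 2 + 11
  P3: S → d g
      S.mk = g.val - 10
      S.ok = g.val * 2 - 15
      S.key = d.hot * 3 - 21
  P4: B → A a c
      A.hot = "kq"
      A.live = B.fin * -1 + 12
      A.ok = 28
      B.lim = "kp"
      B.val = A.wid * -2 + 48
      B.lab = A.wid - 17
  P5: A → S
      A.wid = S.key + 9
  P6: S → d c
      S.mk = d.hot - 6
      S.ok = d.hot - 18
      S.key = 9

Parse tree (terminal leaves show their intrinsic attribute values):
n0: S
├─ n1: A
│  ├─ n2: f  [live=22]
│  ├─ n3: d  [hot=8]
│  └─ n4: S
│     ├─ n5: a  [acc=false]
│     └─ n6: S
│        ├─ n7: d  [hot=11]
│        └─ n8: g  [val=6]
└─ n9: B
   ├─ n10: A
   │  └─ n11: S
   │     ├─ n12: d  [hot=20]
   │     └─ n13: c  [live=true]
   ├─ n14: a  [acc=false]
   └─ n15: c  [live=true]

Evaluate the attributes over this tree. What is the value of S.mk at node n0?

1. n1.hot = "yn"  ["yn"]
2. n1.live = -8  [-8]
3. n1.ok = 16  [16]
4. n2.live = 22  [terminal]
5. n3.hot = 8  [terminal]
6. n5.acc = false  [terminal]
7. n7.hot = 11  [terminal]
8. n8.val = 6  [terminal]
9. n6.mk = -4  [g.val - 10]
10. n6.ok = -3  [g.val * 2 - 15]
11. n6.key = 12  [d.hot * 3 - 21]
12. n4.mk = 3  [S₁.key * -1 + 15]
13. n4.ok = 4  [S₁.mk + 8]
14. n4.key = 3  [S₁.mk * 2 + 11]
15. n1.wid = 6  [len(A.hot) + 4]
16. n9.fin = 14  [14]
17. n10.hot = "kq"  ["kq"]
18. n10.live = -2  [B.fin * -1 + 12]
19. n10.ok = 28  [28]
20. n12.hot = 20  [terminal]
21. n13.live = true  [terminal]
22. n11.mk = 14  [d.hot - 6]
23. n11.ok = 2  [d.hot - 18]
24. n11.key = 9  [9]
25. n10.wid = 18  [S.key + 9]
26. n14.acc = false  [terminal]
27. n15.live = true  [terminal]
28. n9.lim = "kp"  ["kp"]
29. n9.val = 12  [A.wid * -2 + 48]
30. n9.lab = 1  [A.wid - 17]
31. n0.mk = 11  [B.val - 1]
32. n0.ok = -8  [-8]
33. n0.key = 29  [29]

11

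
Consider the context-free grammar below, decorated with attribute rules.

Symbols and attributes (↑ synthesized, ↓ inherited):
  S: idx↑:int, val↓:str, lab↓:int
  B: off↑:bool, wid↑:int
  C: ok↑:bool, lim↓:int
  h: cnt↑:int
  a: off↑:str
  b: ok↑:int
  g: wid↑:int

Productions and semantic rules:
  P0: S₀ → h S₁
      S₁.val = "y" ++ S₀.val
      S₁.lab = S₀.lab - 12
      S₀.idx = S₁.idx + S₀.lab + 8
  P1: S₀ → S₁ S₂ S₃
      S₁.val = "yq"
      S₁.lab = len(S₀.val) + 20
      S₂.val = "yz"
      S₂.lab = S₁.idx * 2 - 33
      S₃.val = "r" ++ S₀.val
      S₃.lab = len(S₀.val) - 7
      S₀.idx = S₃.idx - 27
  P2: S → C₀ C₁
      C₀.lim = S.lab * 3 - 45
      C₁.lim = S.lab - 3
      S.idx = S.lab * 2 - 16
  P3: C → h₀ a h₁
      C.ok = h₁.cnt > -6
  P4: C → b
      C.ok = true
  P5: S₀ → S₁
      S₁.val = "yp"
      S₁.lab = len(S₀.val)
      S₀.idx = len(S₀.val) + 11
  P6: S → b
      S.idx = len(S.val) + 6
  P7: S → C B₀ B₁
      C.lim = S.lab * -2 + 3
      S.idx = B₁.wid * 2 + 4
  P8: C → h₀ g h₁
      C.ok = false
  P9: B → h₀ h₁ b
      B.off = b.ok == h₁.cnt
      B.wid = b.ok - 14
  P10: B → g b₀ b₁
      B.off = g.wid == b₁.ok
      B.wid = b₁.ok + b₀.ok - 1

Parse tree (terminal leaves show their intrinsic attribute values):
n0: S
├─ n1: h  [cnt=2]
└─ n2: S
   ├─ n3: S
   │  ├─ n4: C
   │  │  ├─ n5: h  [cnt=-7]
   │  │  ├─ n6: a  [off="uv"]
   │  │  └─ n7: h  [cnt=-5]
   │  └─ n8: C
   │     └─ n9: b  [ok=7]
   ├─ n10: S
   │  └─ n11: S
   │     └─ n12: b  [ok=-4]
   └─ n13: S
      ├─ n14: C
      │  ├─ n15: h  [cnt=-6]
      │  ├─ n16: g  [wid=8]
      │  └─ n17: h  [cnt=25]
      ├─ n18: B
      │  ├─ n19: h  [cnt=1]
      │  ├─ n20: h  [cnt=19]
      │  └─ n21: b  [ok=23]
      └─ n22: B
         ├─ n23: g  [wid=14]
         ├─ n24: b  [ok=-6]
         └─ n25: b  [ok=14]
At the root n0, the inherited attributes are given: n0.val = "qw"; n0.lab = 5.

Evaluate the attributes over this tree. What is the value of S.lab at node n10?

27

1. n0.val = "qw"  [given at root]
2. n0.lab = 5  [given at root]
3. n1.cnt = 2  [terminal]
4. n2.val = "yqw"  ["y" ++ S₀.val]
5. n2.lab = -7  [S₀.lab - 12]
6. n3.val = "yq"  ["yq"]
7. n3.lab = 23  [len(S₀.val) + 20]
8. n4.lim = 24  [S.lab * 3 - 45]
9. n5.cnt = -7  [terminal]
10. n6.off = "uv"  [terminal]
11. n7.cnt = -5  [terminal]
12. n4.ok = true  [h₁.cnt > -6]
13. n8.lim = 20  [S.lab - 3]
14. n9.ok = 7  [terminal]
15. n8.ok = true  [true]
16. n3.idx = 30  [S.lab * 2 - 16]
17. n10.val = "yz"  ["yz"]
18. n10.lab = 27  [S₁.idx * 2 - 33]
19. n11.val = "yp"  ["yp"]
20. n11.lab = 2  [len(S₀.val)]
21. n12.ok = -4  [terminal]
22. n11.idx = 8  [len(S.val) + 6]
23. n10.idx = 13  [len(S₀.val) + 11]
24. n13.val = "ryqw"  ["r" ++ S₀.val]
25. n13.lab = -4  [len(S₀.val) - 7]
26. n14.lim = 11  [S.lab * -2 + 3]
27. n15.cnt = -6  [terminal]
28. n16.wid = 8  [terminal]
29. n17.cnt = 25  [terminal]
30. n14.ok = false  [false]
31. n19.cnt = 1  [terminal]
32. n20.cnt = 19  [terminal]
33. n21.ok = 23  [terminal]
34. n18.off = false  [b.ok == h₁.cnt]
35. n18.wid = 9  [b.ok - 14]
36. n23.wid = 14  [terminal]
37. n24.ok = -6  [terminal]
38. n25.ok = 14  [terminal]
39. n22.off = true  [g.wid == b₁.ok]
40. n22.wid = 7  [b₁.ok + b₀.ok - 1]
41. n13.idx = 18  [B₁.wid * 2 + 4]
42. n2.idx = -9  [S₃.idx - 27]
43. n0.idx = 4  [S₁.idx + S₀.lab + 8]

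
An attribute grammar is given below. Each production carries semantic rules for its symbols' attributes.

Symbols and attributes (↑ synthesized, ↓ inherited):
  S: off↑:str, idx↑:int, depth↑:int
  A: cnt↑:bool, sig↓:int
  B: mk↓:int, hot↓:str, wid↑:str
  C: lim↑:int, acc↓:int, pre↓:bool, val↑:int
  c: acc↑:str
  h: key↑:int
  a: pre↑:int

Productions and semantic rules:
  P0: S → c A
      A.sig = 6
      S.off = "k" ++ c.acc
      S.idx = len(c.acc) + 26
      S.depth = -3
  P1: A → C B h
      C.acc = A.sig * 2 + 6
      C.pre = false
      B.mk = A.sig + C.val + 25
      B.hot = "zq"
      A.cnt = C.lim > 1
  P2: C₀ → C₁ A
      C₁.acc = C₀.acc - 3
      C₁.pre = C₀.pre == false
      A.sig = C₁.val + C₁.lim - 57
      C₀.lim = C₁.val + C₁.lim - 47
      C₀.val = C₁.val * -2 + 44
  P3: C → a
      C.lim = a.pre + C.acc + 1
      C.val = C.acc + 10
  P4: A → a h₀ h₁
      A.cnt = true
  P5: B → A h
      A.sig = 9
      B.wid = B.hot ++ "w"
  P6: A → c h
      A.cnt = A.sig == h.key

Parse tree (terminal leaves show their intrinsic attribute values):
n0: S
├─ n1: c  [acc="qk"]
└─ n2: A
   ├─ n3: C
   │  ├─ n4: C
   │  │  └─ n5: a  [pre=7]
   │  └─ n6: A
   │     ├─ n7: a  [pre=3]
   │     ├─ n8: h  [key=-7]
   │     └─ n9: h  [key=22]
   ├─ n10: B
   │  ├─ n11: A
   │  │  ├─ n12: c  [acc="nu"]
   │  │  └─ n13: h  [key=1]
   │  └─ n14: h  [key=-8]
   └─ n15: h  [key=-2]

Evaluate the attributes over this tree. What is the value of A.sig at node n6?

-9

1. n1.acc = "qk"  [terminal]
2. n2.sig = 6  [6]
3. n3.acc = 18  [A.sig * 2 + 6]
4. n3.pre = false  [false]
5. n4.acc = 15  [C₀.acc - 3]
6. n4.pre = true  [C₀.pre == false]
7. n5.pre = 7  [terminal]
8. n4.lim = 23  [a.pre + C.acc + 1]
9. n4.val = 25  [C.acc + 10]
10. n6.sig = -9  [C₁.val + C₁.lim - 57]
11. n7.pre = 3  [terminal]
12. n8.key = -7  [terminal]
13. n9.key = 22  [terminal]
14. n6.cnt = true  [true]
15. n3.lim = 1  [C₁.val + C₁.lim - 47]
16. n3.val = -6  [C₁.val * -2 + 44]
17. n10.mk = 25  [A.sig + C.val + 25]
18. n10.hot = "zq"  ["zq"]
19. n11.sig = 9  [9]
20. n12.acc = "nu"  [terminal]
21. n13.key = 1  [terminal]
22. n11.cnt = false  [A.sig == h.key]
23. n14.key = -8  [terminal]
24. n10.wid = "zqw"  [B.hot ++ "w"]
25. n15.key = -2  [terminal]
26. n2.cnt = false  [C.lim > 1]
27. n0.off = "kqk"  ["k" ++ c.acc]
28. n0.idx = 28  [len(c.acc) + 26]
29. n0.depth = -3  [-3]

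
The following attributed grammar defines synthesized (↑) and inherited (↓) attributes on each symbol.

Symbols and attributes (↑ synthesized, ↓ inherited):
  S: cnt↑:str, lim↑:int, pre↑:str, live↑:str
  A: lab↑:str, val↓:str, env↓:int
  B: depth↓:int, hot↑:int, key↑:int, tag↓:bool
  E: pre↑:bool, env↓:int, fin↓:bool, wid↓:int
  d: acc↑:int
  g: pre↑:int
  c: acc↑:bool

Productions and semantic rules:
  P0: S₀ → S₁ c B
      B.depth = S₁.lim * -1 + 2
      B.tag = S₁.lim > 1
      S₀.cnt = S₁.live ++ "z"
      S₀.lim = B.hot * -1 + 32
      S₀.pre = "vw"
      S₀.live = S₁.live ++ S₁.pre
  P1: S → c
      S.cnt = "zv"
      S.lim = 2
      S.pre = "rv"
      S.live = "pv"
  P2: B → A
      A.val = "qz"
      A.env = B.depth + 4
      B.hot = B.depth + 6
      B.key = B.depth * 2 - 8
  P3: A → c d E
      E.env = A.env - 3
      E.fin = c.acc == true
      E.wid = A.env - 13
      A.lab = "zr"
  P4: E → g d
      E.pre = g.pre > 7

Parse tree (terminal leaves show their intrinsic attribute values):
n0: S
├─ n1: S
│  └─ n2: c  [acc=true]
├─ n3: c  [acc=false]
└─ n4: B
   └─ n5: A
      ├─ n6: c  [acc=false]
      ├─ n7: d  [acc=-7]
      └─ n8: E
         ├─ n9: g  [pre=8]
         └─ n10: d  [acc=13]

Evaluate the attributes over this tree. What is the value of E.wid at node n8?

1. n2.acc = true  [terminal]
2. n1.cnt = "zv"  ["zv"]
3. n1.lim = 2  [2]
4. n1.pre = "rv"  ["rv"]
5. n1.live = "pv"  ["pv"]
6. n3.acc = false  [terminal]
7. n4.depth = 0  [S₁.lim * -1 + 2]
8. n4.tag = true  [S₁.lim > 1]
9. n5.val = "qz"  ["qz"]
10. n5.env = 4  [B.depth + 4]
11. n6.acc = false  [terminal]
12. n7.acc = -7  [terminal]
13. n8.env = 1  [A.env - 3]
14. n8.fin = false  [c.acc == true]
15. n8.wid = -9  [A.env - 13]
16. n9.pre = 8  [terminal]
17. n10.acc = 13  [terminal]
18. n8.pre = true  [g.pre > 7]
19. n5.lab = "zr"  ["zr"]
20. n4.hot = 6  [B.depth + 6]
21. n4.key = -8  [B.depth * 2 - 8]
22. n0.cnt = "pvz"  [S₁.live ++ "z"]
23. n0.lim = 26  [B.hot * -1 + 32]
24. n0.pre = "vw"  ["vw"]
25. n0.live = "pvrv"  [S₁.live ++ S₁.pre]

-9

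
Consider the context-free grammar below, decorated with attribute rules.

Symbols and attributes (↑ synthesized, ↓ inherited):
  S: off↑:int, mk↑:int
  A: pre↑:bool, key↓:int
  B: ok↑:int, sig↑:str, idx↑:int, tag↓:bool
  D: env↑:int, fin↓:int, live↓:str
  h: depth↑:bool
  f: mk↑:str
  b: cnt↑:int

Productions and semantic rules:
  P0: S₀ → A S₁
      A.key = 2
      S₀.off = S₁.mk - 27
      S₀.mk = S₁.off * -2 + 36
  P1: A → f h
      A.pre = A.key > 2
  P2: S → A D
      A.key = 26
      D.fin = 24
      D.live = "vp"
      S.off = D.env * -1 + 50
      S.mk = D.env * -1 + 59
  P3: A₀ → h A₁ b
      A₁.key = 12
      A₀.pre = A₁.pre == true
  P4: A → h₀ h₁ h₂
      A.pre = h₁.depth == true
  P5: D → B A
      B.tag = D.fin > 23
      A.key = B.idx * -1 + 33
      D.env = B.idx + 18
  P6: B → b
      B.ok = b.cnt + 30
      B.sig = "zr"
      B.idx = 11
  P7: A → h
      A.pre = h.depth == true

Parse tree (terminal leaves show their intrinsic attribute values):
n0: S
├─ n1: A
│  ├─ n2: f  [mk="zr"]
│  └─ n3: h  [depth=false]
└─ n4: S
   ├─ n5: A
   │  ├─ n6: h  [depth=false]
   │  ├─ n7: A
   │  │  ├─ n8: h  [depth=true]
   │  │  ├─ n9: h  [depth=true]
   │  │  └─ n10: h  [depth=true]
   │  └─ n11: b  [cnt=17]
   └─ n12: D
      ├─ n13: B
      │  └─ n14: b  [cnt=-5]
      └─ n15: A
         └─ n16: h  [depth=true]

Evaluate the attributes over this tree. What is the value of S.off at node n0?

1. n1.key = 2  [2]
2. n2.mk = "zr"  [terminal]
3. n3.depth = false  [terminal]
4. n1.pre = false  [A.key > 2]
5. n5.key = 26  [26]
6. n6.depth = false  [terminal]
7. n7.key = 12  [12]
8. n8.depth = true  [terminal]
9. n9.depth = true  [terminal]
10. n10.depth = true  [terminal]
11. n7.pre = true  [h₁.depth == true]
12. n11.cnt = 17  [terminal]
13. n5.pre = true  [A₁.pre == true]
14. n12.fin = 24  [24]
15. n12.live = "vp"  ["vp"]
16. n13.tag = true  [D.fin > 23]
17. n14.cnt = -5  [terminal]
18. n13.ok = 25  [b.cnt + 30]
19. n13.sig = "zr"  ["zr"]
20. n13.idx = 11  [11]
21. n15.key = 22  [B.idx * -1 + 33]
22. n16.depth = true  [terminal]
23. n15.pre = true  [h.depth == true]
24. n12.env = 29  [B.idx + 18]
25. n4.off = 21  [D.env * -1 + 50]
26. n4.mk = 30  [D.env * -1 + 59]
27. n0.off = 3  [S₁.mk - 27]
28. n0.mk = -6  [S₁.off * -2 + 36]

3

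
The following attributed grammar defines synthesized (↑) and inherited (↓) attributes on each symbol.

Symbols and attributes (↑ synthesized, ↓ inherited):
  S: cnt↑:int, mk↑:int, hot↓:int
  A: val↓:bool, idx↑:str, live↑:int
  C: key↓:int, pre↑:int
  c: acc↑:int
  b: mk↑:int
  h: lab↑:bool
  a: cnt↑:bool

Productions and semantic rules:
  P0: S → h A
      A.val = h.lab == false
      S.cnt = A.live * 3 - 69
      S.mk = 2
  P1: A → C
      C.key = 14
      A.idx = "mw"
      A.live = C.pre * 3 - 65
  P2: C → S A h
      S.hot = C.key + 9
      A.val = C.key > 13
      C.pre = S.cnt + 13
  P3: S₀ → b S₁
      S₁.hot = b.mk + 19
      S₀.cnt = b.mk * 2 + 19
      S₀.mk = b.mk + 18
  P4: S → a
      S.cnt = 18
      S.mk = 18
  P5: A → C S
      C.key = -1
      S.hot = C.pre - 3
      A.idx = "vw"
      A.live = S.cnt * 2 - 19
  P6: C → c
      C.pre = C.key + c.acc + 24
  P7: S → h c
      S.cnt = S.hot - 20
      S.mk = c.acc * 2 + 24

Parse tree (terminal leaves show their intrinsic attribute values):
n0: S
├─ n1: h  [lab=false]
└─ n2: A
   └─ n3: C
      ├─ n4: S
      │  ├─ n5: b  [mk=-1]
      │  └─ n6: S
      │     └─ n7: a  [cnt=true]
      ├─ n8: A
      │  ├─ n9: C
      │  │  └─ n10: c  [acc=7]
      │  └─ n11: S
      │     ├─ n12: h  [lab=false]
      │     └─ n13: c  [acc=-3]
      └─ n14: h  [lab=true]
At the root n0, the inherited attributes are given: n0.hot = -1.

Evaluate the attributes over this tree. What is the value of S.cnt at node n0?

6

1. n0.hot = -1  [given at root]
2. n1.lab = false  [terminal]
3. n2.val = true  [h.lab == false]
4. n3.key = 14  [14]
5. n4.hot = 23  [C.key + 9]
6. n5.mk = -1  [terminal]
7. n6.hot = 18  [b.mk + 19]
8. n7.cnt = true  [terminal]
9. n6.cnt = 18  [18]
10. n6.mk = 18  [18]
11. n4.cnt = 17  [b.mk * 2 + 19]
12. n4.mk = 17  [b.mk + 18]
13. n8.val = true  [C.key > 13]
14. n9.key = -1  [-1]
15. n10.acc = 7  [terminal]
16. n9.pre = 30  [C.key + c.acc + 24]
17. n11.hot = 27  [C.pre - 3]
18. n12.lab = false  [terminal]
19. n13.acc = -3  [terminal]
20. n11.cnt = 7  [S.hot - 20]
21. n11.mk = 18  [c.acc * 2 + 24]
22. n8.idx = "vw"  ["vw"]
23. n8.live = -5  [S.cnt * 2 - 19]
24. n14.lab = true  [terminal]
25. n3.pre = 30  [S.cnt + 13]
26. n2.idx = "mw"  ["mw"]
27. n2.live = 25  [C.pre * 3 - 65]
28. n0.cnt = 6  [A.live * 3 - 69]
29. n0.mk = 2  [2]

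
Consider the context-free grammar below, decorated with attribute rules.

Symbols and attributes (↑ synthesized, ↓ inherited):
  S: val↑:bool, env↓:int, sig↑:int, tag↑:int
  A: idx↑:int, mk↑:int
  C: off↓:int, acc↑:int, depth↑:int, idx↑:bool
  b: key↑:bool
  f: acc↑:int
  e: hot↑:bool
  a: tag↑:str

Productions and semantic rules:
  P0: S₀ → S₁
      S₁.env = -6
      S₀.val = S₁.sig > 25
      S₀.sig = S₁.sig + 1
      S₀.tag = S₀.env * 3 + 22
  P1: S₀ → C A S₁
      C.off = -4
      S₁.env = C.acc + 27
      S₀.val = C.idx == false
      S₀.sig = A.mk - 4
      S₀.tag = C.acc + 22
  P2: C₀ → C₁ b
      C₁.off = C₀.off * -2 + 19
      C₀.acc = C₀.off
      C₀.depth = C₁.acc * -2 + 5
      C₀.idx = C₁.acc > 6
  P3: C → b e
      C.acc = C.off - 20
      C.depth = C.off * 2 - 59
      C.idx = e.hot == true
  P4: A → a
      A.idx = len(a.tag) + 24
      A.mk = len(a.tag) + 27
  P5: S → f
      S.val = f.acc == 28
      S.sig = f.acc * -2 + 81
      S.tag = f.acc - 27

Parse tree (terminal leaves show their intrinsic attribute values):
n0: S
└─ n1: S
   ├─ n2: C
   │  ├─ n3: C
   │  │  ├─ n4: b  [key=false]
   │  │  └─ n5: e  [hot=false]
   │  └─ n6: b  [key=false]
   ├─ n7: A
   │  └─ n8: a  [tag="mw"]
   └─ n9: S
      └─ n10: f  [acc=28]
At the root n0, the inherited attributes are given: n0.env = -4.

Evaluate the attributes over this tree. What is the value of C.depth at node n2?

-9

1. n0.env = -4  [given at root]
2. n1.env = -6  [-6]
3. n2.off = -4  [-4]
4. n3.off = 27  [C₀.off * -2 + 19]
5. n4.key = false  [terminal]
6. n5.hot = false  [terminal]
7. n3.acc = 7  [C.off - 20]
8. n3.depth = -5  [C.off * 2 - 59]
9. n3.idx = false  [e.hot == true]
10. n6.key = false  [terminal]
11. n2.acc = -4  [C₀.off]
12. n2.depth = -9  [C₁.acc * -2 + 5]
13. n2.idx = true  [C₁.acc > 6]
14. n8.tag = "mw"  [terminal]
15. n7.idx = 26  [len(a.tag) + 24]
16. n7.mk = 29  [len(a.tag) + 27]
17. n9.env = 23  [C.acc + 27]
18. n10.acc = 28  [terminal]
19. n9.val = true  [f.acc == 28]
20. n9.sig = 25  [f.acc * -2 + 81]
21. n9.tag = 1  [f.acc - 27]
22. n1.val = false  [C.idx == false]
23. n1.sig = 25  [A.mk - 4]
24. n1.tag = 18  [C.acc + 22]
25. n0.val = false  [S₁.sig > 25]
26. n0.sig = 26  [S₁.sig + 1]
27. n0.tag = 10  [S₀.env * 3 + 22]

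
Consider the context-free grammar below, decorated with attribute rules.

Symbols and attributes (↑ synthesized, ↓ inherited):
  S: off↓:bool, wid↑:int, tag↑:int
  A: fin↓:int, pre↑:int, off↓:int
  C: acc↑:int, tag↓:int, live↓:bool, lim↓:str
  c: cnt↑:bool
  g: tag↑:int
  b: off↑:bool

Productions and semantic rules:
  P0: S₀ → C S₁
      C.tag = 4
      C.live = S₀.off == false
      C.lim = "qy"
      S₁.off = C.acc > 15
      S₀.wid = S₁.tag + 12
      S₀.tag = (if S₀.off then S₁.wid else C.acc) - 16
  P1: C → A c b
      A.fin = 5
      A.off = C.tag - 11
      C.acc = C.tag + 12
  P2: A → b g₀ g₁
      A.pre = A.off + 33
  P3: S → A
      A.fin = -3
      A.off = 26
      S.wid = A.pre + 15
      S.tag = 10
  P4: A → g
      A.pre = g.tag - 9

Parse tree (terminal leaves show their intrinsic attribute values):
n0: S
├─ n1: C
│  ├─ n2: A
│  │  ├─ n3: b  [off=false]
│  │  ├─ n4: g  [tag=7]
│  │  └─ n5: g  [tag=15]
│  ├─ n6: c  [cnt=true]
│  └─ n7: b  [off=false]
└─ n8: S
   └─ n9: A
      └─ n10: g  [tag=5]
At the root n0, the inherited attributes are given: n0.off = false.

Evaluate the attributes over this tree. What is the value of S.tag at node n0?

1. n0.off = false  [given at root]
2. n1.tag = 4  [4]
3. n1.live = true  [S₀.off == false]
4. n1.lim = "qy"  ["qy"]
5. n2.fin = 5  [5]
6. n2.off = -7  [C.tag - 11]
7. n3.off = false  [terminal]
8. n4.tag = 7  [terminal]
9. n5.tag = 15  [terminal]
10. n2.pre = 26  [A.off + 33]
11. n6.cnt = true  [terminal]
12. n7.off = false  [terminal]
13. n1.acc = 16  [C.tag + 12]
14. n8.off = true  [C.acc > 15]
15. n9.fin = -3  [-3]
16. n9.off = 26  [26]
17. n10.tag = 5  [terminal]
18. n9.pre = -4  [g.tag - 9]
19. n8.wid = 11  [A.pre + 15]
20. n8.tag = 10  [10]
21. n0.wid = 22  [S₁.tag + 12]
22. n0.tag = 0  [(if S₀.off then S₁.wid else C.acc) - 16]

0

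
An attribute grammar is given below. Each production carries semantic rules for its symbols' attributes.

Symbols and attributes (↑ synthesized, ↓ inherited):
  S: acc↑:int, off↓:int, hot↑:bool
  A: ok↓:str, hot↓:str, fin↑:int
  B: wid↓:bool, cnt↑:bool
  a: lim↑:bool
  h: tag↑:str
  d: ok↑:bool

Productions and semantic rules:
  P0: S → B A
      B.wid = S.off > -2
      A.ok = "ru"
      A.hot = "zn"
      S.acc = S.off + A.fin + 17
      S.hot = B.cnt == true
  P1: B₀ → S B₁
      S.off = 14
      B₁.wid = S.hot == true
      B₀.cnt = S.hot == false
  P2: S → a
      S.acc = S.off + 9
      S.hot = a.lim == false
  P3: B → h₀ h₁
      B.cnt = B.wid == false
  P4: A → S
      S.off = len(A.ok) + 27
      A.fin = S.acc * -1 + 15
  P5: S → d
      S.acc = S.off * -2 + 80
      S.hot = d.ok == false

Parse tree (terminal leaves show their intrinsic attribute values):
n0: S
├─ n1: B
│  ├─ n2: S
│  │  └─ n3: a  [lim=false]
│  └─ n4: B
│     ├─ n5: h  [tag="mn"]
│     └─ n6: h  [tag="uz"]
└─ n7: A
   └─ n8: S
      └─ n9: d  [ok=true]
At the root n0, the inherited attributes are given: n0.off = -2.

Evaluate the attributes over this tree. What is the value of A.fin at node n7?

1. n0.off = -2  [given at root]
2. n1.wid = false  [S.off > -2]
3. n2.off = 14  [14]
4. n3.lim = false  [terminal]
5. n2.acc = 23  [S.off + 9]
6. n2.hot = true  [a.lim == false]
7. n4.wid = true  [S.hot == true]
8. n5.tag = "mn"  [terminal]
9. n6.tag = "uz"  [terminal]
10. n4.cnt = false  [B.wid == false]
11. n1.cnt = false  [S.hot == false]
12. n7.ok = "ru"  ["ru"]
13. n7.hot = "zn"  ["zn"]
14. n8.off = 29  [len(A.ok) + 27]
15. n9.ok = true  [terminal]
16. n8.acc = 22  [S.off * -2 + 80]
17. n8.hot = false  [d.ok == false]
18. n7.fin = -7  [S.acc * -1 + 15]
19. n0.acc = 8  [S.off + A.fin + 17]
20. n0.hot = false  [B.cnt == true]

-7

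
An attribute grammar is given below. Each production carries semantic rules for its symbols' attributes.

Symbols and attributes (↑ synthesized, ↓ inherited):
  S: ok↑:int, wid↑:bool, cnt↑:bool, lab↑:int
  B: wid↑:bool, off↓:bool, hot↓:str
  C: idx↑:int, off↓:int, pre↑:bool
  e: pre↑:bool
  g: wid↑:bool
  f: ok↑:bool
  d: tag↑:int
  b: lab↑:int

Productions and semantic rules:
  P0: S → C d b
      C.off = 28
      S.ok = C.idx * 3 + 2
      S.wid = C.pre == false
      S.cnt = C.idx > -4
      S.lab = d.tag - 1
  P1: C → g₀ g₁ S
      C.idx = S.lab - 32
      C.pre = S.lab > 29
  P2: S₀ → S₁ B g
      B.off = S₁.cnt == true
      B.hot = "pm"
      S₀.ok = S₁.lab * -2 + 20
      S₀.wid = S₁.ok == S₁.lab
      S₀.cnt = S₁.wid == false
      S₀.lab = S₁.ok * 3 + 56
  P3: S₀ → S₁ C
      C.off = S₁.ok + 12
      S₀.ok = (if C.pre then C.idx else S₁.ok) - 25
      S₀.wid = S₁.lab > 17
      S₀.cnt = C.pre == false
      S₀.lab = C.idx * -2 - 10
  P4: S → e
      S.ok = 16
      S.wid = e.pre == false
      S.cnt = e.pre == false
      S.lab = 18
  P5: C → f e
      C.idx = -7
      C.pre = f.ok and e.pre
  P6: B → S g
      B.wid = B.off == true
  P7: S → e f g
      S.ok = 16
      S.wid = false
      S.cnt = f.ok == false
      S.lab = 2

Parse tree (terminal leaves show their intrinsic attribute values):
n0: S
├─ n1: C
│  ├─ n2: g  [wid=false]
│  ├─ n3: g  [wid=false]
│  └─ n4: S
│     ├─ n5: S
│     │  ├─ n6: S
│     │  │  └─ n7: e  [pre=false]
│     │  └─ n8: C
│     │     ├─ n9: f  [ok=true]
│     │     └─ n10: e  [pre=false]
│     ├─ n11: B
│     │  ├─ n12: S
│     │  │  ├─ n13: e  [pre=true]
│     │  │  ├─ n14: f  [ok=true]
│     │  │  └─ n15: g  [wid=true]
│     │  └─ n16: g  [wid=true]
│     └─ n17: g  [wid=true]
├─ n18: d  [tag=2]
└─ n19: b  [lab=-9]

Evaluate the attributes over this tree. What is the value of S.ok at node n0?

-7

1. n1.off = 28  [28]
2. n2.wid = false  [terminal]
3. n3.wid = false  [terminal]
4. n7.pre = false  [terminal]
5. n6.ok = 16  [16]
6. n6.wid = true  [e.pre == false]
7. n6.cnt = true  [e.pre == false]
8. n6.lab = 18  [18]
9. n8.off = 28  [S₁.ok + 12]
10. n9.ok = true  [terminal]
11. n10.pre = false  [terminal]
12. n8.idx = -7  [-7]
13. n8.pre = false  [f.ok and e.pre]
14. n5.ok = -9  [(if C.pre then C.idx else S₁.ok) - 25]
15. n5.wid = true  [S₁.lab > 17]
16. n5.cnt = true  [C.pre == false]
17. n5.lab = 4  [C.idx * -2 - 10]
18. n11.off = true  [S₁.cnt == true]
19. n11.hot = "pm"  ["pm"]
20. n13.pre = true  [terminal]
21. n14.ok = true  [terminal]
22. n15.wid = true  [terminal]
23. n12.ok = 16  [16]
24. n12.wid = false  [false]
25. n12.cnt = false  [f.ok == false]
26. n12.lab = 2  [2]
27. n16.wid = true  [terminal]
28. n11.wid = true  [B.off == true]
29. n17.wid = true  [terminal]
30. n4.ok = 12  [S₁.lab * -2 + 20]
31. n4.wid = false  [S₁.ok == S₁.lab]
32. n4.cnt = false  [S₁.wid == false]
33. n4.lab = 29  [S₁.ok * 3 + 56]
34. n1.idx = -3  [S.lab - 32]
35. n1.pre = false  [S.lab > 29]
36. n18.tag = 2  [terminal]
37. n19.lab = -9  [terminal]
38. n0.ok = -7  [C.idx * 3 + 2]
39. n0.wid = true  [C.pre == false]
40. n0.cnt = true  [C.idx > -4]
41. n0.lab = 1  [d.tag - 1]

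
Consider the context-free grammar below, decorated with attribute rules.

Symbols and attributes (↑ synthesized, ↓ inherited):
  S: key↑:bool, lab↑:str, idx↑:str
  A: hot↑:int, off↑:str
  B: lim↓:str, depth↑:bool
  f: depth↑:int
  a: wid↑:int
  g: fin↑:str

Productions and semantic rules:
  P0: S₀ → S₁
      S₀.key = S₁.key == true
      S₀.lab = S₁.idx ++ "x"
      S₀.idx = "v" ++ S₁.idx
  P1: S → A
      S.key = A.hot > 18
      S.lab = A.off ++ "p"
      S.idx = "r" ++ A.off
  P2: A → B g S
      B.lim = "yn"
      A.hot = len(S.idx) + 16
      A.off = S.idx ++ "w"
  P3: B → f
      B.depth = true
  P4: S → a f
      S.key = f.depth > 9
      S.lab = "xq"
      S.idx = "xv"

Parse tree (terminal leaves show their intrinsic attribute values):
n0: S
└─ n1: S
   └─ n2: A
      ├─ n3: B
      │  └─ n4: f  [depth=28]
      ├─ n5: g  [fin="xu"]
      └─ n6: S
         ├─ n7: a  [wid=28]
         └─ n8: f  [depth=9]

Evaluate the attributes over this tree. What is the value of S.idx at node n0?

"vrxvw"

1. n3.lim = "yn"  ["yn"]
2. n4.depth = 28  [terminal]
3. n3.depth = true  [true]
4. n5.fin = "xu"  [terminal]
5. n7.wid = 28  [terminal]
6. n8.depth = 9  [terminal]
7. n6.key = false  [f.depth > 9]
8. n6.lab = "xq"  ["xq"]
9. n6.idx = "xv"  ["xv"]
10. n2.hot = 18  [len(S.idx) + 16]
11. n2.off = "xvw"  [S.idx ++ "w"]
12. n1.key = false  [A.hot > 18]
13. n1.lab = "xvwp"  [A.off ++ "p"]
14. n1.idx = "rxvw"  ["r" ++ A.off]
15. n0.key = false  [S₁.key == true]
16. n0.lab = "rxvwx"  [S₁.idx ++ "x"]
17. n0.idx = "vrxvw"  ["v" ++ S₁.idx]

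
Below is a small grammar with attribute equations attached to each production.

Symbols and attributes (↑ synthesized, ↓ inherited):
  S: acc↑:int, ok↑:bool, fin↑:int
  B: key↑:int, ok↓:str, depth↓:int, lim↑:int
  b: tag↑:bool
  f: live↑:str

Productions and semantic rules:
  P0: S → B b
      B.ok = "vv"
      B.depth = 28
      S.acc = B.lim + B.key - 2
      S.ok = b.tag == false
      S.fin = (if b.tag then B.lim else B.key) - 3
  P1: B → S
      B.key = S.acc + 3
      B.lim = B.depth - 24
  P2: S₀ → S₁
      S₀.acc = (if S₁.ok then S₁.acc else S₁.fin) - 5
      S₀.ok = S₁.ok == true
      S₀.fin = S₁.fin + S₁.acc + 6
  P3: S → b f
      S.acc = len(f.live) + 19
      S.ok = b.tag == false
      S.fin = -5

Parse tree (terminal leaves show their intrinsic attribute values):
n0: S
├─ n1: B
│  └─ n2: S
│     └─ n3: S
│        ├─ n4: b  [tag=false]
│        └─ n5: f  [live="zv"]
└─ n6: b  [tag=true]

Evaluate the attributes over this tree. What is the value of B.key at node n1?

19

1. n1.ok = "vv"  ["vv"]
2. n1.depth = 28  [28]
3. n4.tag = false  [terminal]
4. n5.live = "zv"  [terminal]
5. n3.acc = 21  [len(f.live) + 19]
6. n3.ok = true  [b.tag == false]
7. n3.fin = -5  [-5]
8. n2.acc = 16  [(if S₁.ok then S₁.acc else S₁.fin) - 5]
9. n2.ok = true  [S₁.ok == true]
10. n2.fin = 22  [S₁.fin + S₁.acc + 6]
11. n1.key = 19  [S.acc + 3]
12. n1.lim = 4  [B.depth - 24]
13. n6.tag = true  [terminal]
14. n0.acc = 21  [B.lim + B.key - 2]
15. n0.ok = false  [b.tag == false]
16. n0.fin = 1  [(if b.tag then B.lim else B.key) - 3]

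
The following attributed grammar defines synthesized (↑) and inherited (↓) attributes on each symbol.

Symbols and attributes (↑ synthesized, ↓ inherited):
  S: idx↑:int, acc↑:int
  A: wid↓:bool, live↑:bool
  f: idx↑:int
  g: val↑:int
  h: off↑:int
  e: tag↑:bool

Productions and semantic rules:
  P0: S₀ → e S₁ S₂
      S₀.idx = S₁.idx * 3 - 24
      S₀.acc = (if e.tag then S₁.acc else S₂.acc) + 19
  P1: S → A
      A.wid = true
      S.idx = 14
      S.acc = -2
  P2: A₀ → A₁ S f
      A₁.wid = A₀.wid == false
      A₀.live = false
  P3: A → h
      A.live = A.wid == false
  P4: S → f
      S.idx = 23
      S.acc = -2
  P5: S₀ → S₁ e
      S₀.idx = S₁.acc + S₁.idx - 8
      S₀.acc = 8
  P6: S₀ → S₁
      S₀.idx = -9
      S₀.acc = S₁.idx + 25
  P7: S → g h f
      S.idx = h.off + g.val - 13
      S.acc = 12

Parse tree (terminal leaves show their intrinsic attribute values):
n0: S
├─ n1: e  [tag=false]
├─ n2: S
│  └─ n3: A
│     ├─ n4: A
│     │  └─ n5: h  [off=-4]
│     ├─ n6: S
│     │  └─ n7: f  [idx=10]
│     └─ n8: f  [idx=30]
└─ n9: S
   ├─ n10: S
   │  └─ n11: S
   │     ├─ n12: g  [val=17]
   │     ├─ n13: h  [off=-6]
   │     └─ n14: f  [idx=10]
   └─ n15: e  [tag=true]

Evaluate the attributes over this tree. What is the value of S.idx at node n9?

1. n1.tag = false  [terminal]
2. n3.wid = true  [true]
3. n4.wid = false  [A₀.wid == false]
4. n5.off = -4  [terminal]
5. n4.live = true  [A.wid == false]
6. n7.idx = 10  [terminal]
7. n6.idx = 23  [23]
8. n6.acc = -2  [-2]
9. n8.idx = 30  [terminal]
10. n3.live = false  [false]
11. n2.idx = 14  [14]
12. n2.acc = -2  [-2]
13. n12.val = 17  [terminal]
14. n13.off = -6  [terminal]
15. n14.idx = 10  [terminal]
16. n11.idx = -2  [h.off + g.val - 13]
17. n11.acc = 12  [12]
18. n10.idx = -9  [-9]
19. n10.acc = 23  [S₁.idx + 25]
20. n15.tag = true  [terminal]
21. n9.idx = 6  [S₁.acc + S₁.idx - 8]
22. n9.acc = 8  [8]
23. n0.idx = 18  [S₁.idx * 3 - 24]
24. n0.acc = 27  [(if e.tag then S₁.acc else S₂.acc) + 19]

6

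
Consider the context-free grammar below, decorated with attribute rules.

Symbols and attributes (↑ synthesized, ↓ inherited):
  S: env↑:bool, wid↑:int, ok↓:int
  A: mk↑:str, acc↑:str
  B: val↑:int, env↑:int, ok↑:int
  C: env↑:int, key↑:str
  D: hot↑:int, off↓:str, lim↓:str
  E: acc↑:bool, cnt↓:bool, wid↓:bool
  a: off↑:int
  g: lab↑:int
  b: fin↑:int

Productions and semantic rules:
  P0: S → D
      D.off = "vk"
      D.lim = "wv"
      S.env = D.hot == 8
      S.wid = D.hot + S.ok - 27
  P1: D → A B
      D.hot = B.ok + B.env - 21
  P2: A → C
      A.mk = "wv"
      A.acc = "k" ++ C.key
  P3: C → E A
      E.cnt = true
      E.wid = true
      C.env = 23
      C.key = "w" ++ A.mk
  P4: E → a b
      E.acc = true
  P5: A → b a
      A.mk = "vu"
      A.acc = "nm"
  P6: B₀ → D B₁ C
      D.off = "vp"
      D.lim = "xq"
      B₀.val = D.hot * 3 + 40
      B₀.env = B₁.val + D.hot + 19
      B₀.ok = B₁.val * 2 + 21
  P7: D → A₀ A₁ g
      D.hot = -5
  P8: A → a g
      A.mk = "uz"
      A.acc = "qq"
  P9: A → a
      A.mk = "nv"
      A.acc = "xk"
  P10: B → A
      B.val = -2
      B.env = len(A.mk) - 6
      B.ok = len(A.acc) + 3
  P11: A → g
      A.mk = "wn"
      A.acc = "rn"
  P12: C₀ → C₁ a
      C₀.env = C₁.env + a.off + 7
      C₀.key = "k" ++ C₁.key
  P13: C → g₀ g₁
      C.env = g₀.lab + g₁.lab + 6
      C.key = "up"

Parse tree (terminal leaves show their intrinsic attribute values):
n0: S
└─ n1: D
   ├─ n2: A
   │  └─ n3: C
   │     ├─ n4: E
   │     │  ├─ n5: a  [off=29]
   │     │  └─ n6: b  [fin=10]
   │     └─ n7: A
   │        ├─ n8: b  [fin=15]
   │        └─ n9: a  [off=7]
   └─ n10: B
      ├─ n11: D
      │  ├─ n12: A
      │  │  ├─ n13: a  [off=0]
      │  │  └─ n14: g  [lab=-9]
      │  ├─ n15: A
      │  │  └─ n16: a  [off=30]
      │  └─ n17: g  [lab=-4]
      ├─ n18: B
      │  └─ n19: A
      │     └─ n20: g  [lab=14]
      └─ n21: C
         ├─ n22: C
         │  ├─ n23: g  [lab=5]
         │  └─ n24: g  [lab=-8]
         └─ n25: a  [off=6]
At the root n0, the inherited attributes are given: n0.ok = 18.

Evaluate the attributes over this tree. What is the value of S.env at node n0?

1. n0.ok = 18  [given at root]
2. n1.off = "vk"  ["vk"]
3. n1.lim = "wv"  ["wv"]
4. n4.cnt = true  [true]
5. n4.wid = true  [true]
6. n5.off = 29  [terminal]
7. n6.fin = 10  [terminal]
8. n4.acc = true  [true]
9. n8.fin = 15  [terminal]
10. n9.off = 7  [terminal]
11. n7.mk = "vu"  ["vu"]
12. n7.acc = "nm"  ["nm"]
13. n3.env = 23  [23]
14. n3.key = "wvu"  ["w" ++ A.mk]
15. n2.mk = "wv"  ["wv"]
16. n2.acc = "kwvu"  ["k" ++ C.key]
17. n11.off = "vp"  ["vp"]
18. n11.lim = "xq"  ["xq"]
19. n13.off = 0  [terminal]
20. n14.lab = -9  [terminal]
21. n12.mk = "uz"  ["uz"]
22. n12.acc = "qq"  ["qq"]
23. n16.off = 30  [terminal]
24. n15.mk = "nv"  ["nv"]
25. n15.acc = "xk"  ["xk"]
26. n17.lab = -4  [terminal]
27. n11.hot = -5  [-5]
28. n20.lab = 14  [terminal]
29. n19.mk = "wn"  ["wn"]
30. n19.acc = "rn"  ["rn"]
31. n18.val = -2  [-2]
32. n18.env = -4  [len(A.mk) - 6]
33. n18.ok = 5  [len(A.acc) + 3]
34. n23.lab = 5  [terminal]
35. n24.lab = -8  [terminal]
36. n22.env = 3  [g₀.lab + g₁.lab + 6]
37. n22.key = "up"  ["up"]
38. n25.off = 6  [terminal]
39. n21.env = 16  [C₁.env + a.off + 7]
40. n21.key = "kup"  ["k" ++ C₁.key]
41. n10.val = 25  [D.hot * 3 + 40]
42. n10.env = 12  [B₁.val + D.hot + 19]
43. n10.ok = 17  [B₁.val * 2 + 21]
44. n1.hot = 8  [B.ok + B.env - 21]
45. n0.env = true  [D.hot == 8]
46. n0.wid = -1  [D.hot + S.ok - 27]

true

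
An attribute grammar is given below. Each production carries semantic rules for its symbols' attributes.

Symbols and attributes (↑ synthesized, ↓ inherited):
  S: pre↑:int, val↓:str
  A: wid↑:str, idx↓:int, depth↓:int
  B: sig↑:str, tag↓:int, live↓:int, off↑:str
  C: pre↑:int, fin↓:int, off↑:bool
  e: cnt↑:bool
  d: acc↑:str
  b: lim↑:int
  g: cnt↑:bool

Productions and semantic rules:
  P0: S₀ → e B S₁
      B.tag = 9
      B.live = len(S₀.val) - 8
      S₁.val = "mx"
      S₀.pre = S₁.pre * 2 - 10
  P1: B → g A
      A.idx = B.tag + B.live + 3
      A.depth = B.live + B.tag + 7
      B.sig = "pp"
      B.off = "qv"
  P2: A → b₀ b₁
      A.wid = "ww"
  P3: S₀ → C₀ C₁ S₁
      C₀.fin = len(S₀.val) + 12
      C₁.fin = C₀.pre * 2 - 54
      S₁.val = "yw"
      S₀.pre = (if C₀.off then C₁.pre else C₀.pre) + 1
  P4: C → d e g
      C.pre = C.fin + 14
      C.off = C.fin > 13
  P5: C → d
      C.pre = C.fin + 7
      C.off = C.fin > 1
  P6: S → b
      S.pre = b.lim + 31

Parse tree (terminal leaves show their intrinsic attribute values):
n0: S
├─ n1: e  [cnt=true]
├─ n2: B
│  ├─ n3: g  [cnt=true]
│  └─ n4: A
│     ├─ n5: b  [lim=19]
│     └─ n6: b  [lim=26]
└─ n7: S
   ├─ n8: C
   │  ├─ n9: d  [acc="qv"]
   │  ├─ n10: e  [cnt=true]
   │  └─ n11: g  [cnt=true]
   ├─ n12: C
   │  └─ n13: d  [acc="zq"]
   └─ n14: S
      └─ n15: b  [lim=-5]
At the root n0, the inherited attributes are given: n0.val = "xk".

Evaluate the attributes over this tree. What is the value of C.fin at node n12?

2

1. n0.val = "xk"  [given at root]
2. n1.cnt = true  [terminal]
3. n2.tag = 9  [9]
4. n2.live = -6  [len(S₀.val) - 8]
5. n3.cnt = true  [terminal]
6. n4.idx = 6  [B.tag + B.live + 3]
7. n4.depth = 10  [B.live + B.tag + 7]
8. n5.lim = 19  [terminal]
9. n6.lim = 26  [terminal]
10. n4.wid = "ww"  ["ww"]
11. n2.sig = "pp"  ["pp"]
12. n2.off = "qv"  ["qv"]
13. n7.val = "mx"  ["mx"]
14. n8.fin = 14  [len(S₀.val) + 12]
15. n9.acc = "qv"  [terminal]
16. n10.cnt = true  [terminal]
17. n11.cnt = true  [terminal]
18. n8.pre = 28  [C.fin + 14]
19. n8.off = true  [C.fin > 13]
20. n12.fin = 2  [C₀.pre * 2 - 54]
21. n13.acc = "zq"  [terminal]
22. n12.pre = 9  [C.fin + 7]
23. n12.off = true  [C.fin > 1]
24. n14.val = "yw"  ["yw"]
25. n15.lim = -5  [terminal]
26. n14.pre = 26  [b.lim + 31]
27. n7.pre = 10  [(if C₀.off then C₁.pre else C₀.pre) + 1]
28. n0.pre = 10  [S₁.pre * 2 - 10]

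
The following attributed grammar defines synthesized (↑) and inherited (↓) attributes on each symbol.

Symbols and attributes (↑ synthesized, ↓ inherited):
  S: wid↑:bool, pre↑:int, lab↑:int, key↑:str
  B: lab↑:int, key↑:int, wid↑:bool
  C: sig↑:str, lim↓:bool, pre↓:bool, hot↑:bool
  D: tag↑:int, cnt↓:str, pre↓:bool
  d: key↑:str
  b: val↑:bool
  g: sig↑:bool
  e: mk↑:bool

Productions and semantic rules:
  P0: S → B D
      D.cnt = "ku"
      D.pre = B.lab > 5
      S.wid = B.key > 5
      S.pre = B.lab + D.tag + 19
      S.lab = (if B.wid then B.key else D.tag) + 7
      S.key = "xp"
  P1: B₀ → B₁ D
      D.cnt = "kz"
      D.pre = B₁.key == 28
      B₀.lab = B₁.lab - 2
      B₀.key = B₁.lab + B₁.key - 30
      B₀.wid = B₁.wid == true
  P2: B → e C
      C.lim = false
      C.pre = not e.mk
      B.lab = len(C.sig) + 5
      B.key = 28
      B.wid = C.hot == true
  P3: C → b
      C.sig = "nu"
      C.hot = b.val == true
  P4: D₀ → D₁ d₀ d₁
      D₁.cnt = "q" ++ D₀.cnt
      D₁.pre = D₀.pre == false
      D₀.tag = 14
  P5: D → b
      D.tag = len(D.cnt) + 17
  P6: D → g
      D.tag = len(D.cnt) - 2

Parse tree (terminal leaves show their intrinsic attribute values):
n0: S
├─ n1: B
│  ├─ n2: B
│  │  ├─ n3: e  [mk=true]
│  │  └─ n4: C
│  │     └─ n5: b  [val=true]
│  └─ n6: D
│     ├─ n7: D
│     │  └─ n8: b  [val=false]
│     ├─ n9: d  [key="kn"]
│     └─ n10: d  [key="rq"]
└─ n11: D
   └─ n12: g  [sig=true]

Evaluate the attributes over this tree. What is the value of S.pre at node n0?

1. n3.mk = true  [terminal]
2. n4.lim = false  [false]
3. n4.pre = false  [not e.mk]
4. n5.val = true  [terminal]
5. n4.sig = "nu"  ["nu"]
6. n4.hot = true  [b.val == true]
7. n2.lab = 7  [len(C.sig) + 5]
8. n2.key = 28  [28]
9. n2.wid = true  [C.hot == true]
10. n6.cnt = "kz"  ["kz"]
11. n6.pre = true  [B₁.key == 28]
12. n7.cnt = "qkz"  ["q" ++ D₀.cnt]
13. n7.pre = false  [D₀.pre == false]
14. n8.val = false  [terminal]
15. n7.tag = 20  [len(D.cnt) + 17]
16. n9.key = "kn"  [terminal]
17. n10.key = "rq"  [terminal]
18. n6.tag = 14  [14]
19. n1.lab = 5  [B₁.lab - 2]
20. n1.key = 5  [B₁.lab + B₁.key - 30]
21. n1.wid = true  [B₁.wid == true]
22. n11.cnt = "ku"  ["ku"]
23. n11.pre = false  [B.lab > 5]
24. n12.sig = true  [terminal]
25. n11.tag = 0  [len(D.cnt) - 2]
26. n0.wid = false  [B.key > 5]
27. n0.pre = 24  [B.lab + D.tag + 19]
28. n0.lab = 12  [(if B.wid then B.key else D.tag) + 7]
29. n0.key = "xp"  ["xp"]

24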